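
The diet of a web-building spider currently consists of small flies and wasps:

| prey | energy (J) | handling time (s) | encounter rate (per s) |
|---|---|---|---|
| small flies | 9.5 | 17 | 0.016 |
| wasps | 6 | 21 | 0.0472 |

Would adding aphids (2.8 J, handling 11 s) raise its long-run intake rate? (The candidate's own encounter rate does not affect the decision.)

Yes

Current rate: (0.016×9.5 + 0.0472×6)/(1 + 0.016×17 + 0.0472×21) = 0.1923 J/s.
aphids: E/h = 2.8/11 = 0.2545 J/s.
Since 0.2545 > R, including aphids increases the long-run rate.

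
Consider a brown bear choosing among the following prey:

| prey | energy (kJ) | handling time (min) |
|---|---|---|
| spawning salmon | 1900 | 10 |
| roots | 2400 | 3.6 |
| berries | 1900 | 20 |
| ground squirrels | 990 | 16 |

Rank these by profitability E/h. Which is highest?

roots

Profitability E/h (kJ/min): spawning salmon = 1900/10 = 190, roots = 2400/3.6 = 667, berries = 1900/20 = 95, ground squirrels = 990/16 = 61.9.
Ranked: roots > spawning salmon > berries > ground squirrels.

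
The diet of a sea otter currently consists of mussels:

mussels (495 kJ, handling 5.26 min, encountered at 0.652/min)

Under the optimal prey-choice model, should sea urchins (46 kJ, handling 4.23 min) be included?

On mussels alone, R = ΣλE/(1+Σλh) = 322.7/4.43 = 72.86 kJ/min.
sea urchins: E/h = 46/4.23 = 10.87 kJ/min.
Since 10.87 < R, time spent handling sea urchins is better spent searching.

No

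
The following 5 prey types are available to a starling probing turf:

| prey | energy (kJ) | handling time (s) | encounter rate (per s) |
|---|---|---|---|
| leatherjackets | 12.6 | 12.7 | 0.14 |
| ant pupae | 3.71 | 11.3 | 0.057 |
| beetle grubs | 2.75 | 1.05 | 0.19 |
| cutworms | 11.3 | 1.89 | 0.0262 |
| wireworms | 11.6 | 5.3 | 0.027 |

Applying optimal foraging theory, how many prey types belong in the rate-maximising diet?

Rank by E/h (kJ/s): cutworms 5.98, beetle grubs 2.62, wireworms 2.19, leatherjackets 0.992, ant pupae 0.328. Include each in turn until the next type's E/h falls below the running intake rate.
Rate on top 1: 0.2821. beetle grubs: 2.62 > 0.2821 → include.
Rate on top 2: 0.6554. wireworms: 2.19 > 0.6554 → include.
Rate on top 3: 0.813. leatherjackets: 0.992 > 0.813 → include.
Rate on top 4: 0.9135. ant pupae: 0.328 < 0.9135 → exclude; stop.
Optimal diet: cutworms, beetle grubs, wireworms, leatherjackets — 4 of 5 types.

4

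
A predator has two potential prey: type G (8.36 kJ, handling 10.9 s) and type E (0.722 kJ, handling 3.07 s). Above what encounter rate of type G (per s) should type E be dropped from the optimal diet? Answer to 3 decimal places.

Drop type E once their profitability E₂/h₂ falls below the rate achievable on type G alone: E₂/h₂ = λE₁/(1 + λh₁).
Solve for λ: λE₁h₂ = E₂(1 + λh₁) → λ(E₁h₂ − E₂h₁) = E₂ → λ = E₂/(E₁h₂ − E₂h₁).
λ = 0.722/(8.36×3.07 − 0.722×10.9) = 0.722/17.8 = 0.04057 per s.

0.041 per s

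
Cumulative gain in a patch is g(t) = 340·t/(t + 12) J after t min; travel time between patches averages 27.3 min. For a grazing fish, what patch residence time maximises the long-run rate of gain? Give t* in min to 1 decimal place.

18.1 min

By the marginal value theorem, leave when the instantaneous gain rate g'(t) equals the habitat-wide average g(t)/(T + t).
g'(t) = 340·12/(t + 12)². Setting 340·12/(t+12)² = 340t/[(t+12)(27.3+t)] gives 12(27.3+t) = t(t+12), so t² = 12×27.3 = 327.6.
t* = √327.6 = 18.1 min.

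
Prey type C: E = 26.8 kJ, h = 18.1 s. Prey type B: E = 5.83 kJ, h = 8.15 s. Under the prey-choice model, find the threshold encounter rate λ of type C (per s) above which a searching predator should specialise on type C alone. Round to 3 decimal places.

0.052 per s

At the threshold, the rate on type C alone equals the profitability of type B: λ·26.8/(1 + λ·18.1) = 5.83/8.15 = 0.7153.
Rearranging, λ(26.8 − 0.7153×18.1) = 0.7153, so λ = 0.7153/13.85 = 0.05164 per s.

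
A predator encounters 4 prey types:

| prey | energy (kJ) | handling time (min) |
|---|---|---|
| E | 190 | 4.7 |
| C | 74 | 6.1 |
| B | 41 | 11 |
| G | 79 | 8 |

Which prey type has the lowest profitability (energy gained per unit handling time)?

In descending order of E/h:
E: 190/4.7 = 40.4 kJ/min
C: 74/6.1 = 12.1 kJ/min
G: 79/8 = 9.88 kJ/min
B: 41/11 = 3.73 kJ/min

B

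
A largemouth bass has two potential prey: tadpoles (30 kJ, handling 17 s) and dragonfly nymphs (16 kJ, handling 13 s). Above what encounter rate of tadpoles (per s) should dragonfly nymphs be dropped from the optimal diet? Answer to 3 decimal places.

At the threshold, the rate on tadpoles alone equals the profitability of dragonfly nymphs: λ·30/(1 + λ·17) = 16/13 = 1.231.
Rearranging, λ(30 − 1.231×17) = 1.231, so λ = 1.231/9.077 = 0.1356 per s.

0.136 per s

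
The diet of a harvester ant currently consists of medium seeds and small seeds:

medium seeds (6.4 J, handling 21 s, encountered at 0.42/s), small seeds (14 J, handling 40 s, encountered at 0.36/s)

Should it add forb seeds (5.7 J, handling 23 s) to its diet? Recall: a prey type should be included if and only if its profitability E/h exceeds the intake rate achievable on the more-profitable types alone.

Intake rate on the current diet: R = (0.42×6.4 + 0.36×14) / (1 + 0.42×21 + 0.36×40) = 7.728/24.22 = 0.3191 J/s.
forb seeds: E/h = 5.7/23 = 0.2478 J/s.
Since 0.2478 < R, time spent handling forb seeds is better spent searching.

No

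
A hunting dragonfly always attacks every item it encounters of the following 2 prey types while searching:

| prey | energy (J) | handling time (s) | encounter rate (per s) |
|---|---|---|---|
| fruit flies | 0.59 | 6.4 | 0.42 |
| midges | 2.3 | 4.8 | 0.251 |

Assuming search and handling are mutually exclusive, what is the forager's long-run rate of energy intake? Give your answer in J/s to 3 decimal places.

R = Σλ_iE_i / (1 + Σλ_ih_i)
Numerator: 0.42×0.59 + 0.251×2.3 = 0.8251
Denominator: 1 + 0.42×6.4 + 0.251×4.8 = 4.893
R = 0.8251/4.893 = 0.1686 J/s

0.169 J/s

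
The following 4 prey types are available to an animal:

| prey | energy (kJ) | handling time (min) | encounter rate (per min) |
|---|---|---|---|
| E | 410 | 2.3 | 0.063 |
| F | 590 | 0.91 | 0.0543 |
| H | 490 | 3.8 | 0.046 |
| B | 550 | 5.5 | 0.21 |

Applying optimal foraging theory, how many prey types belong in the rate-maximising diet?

Profitabilities (E/h, kJ/min): F 648, E 178, H 129, B 100. Add prey in this order while the next type's profitability exceeds the intake rate on those already taken.
Rate on top 1: 30.53. E: 178 > 30.53 → include.
Rate on top 2: 48.45. H: 129 > 48.45 → include.
Rate on top 3: 58.73. B: 100 > 58.73 → include.
Optimal diet: F, E, H, B — 4 of 4 types.

4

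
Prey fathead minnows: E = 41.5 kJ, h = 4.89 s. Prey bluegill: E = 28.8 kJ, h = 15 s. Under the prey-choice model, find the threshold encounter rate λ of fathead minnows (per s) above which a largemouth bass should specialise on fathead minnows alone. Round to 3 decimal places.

0.060 per s

Drop bluegill once their profitability E₂/h₂ falls below the rate achievable on fathead minnows alone: E₂/h₂ = λE₁/(1 + λh₁).
Solve for λ: λE₁h₂ = E₂(1 + λh₁) → λ(E₁h₂ − E₂h₁) = E₂ → λ = E₂/(E₁h₂ − E₂h₁).
λ = 28.8/(41.5×15 − 28.8×4.89) = 28.8/481.7 = 0.05979 per s.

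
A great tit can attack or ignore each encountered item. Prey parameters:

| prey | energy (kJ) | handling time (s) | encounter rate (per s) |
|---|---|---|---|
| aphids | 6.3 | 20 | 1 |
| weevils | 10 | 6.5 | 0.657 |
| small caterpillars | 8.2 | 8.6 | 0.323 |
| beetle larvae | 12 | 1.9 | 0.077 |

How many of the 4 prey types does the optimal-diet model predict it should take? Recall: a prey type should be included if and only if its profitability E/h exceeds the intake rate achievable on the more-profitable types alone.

2

Rank by E/h (kJ/s): beetle larvae 6.32, weevils 1.54, small caterpillars 0.953, aphids 0.315. Include each in turn until the next type's E/h falls below the running intake rate.
Rate on top 1: 0.8061. weevils: 1.54 > 0.8061 → include.
Rate on top 2: 1.383. small caterpillars: 0.953 < 1.383 → exclude; stop.
Optimal diet: beetle larvae, weevils — 2 of 4 types.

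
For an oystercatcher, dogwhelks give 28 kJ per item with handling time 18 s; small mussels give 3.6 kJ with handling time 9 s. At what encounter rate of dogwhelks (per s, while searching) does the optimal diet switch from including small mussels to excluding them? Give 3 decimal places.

0.019 per s

At the threshold, the rate on dogwhelks alone equals the profitability of small mussels: λ·28/(1 + λ·18) = 3.6/9 = 0.4.
Rearranging, λ(28 − 0.4×18) = 0.4, so λ = 0.4/20.8 = 0.01923 per s.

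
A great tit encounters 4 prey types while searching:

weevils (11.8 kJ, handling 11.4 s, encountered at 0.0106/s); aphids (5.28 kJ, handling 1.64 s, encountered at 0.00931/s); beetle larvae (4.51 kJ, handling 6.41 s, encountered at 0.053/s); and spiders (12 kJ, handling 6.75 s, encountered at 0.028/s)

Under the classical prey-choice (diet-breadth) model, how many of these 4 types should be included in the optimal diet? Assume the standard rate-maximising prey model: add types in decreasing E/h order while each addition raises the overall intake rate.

4

E/h in descending order: aphids 3.22, spiders 1.78, weevils 1.04, beetle larvae 0.704 kJ/s. The optimal diet is the largest prefix of this list for which every included type satisfies E_i/h_i > R on the types above it.
Rate on top 1: 0.04842. spiders: 1.78 > 0.04842 → include.
Rate on top 2: 0.3198. weevils: 1.04 > 0.3198 → include.
Rate on top 3: 0.3851. beetle larvae: 0.704 > 0.3851 → include.
Optimal diet: aphids, spiders, weevils, beetle larvae — 4 of 4 types.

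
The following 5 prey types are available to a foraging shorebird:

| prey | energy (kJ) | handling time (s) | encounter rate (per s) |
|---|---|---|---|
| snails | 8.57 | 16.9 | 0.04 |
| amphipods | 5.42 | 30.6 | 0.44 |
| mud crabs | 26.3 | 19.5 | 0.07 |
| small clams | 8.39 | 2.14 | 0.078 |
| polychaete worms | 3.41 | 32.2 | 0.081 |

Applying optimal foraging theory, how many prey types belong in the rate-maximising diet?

Rank by E/h (kJ/s): small clams 3.92, mud crabs 1.35, snails 0.507, amphipods 0.177, polychaete worms 0.106. Include each in turn until the next type's E/h falls below the running intake rate.
Rate on top 1: 0.5608. mud crabs: 1.35 > 0.5608 → include.
Rate on top 2: 0.9856. snails: 0.507 < 0.9856 → exclude; stop.
Optimal diet: small clams, mud crabs — 2 of 5 types.

2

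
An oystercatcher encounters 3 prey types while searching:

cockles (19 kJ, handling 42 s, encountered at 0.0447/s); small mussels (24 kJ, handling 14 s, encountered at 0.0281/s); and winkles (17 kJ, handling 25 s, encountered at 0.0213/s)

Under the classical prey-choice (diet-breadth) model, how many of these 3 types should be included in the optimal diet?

2

Rank by E/h (kJ/s): small mussels 1.71, winkles 0.68, cockles 0.452. Include each in turn until the next type's E/h falls below the running intake rate.
Rate on top 1: 0.484. winkles: 0.68 > 0.484 → include.
Rate on top 2: 0.5382. cockles: 0.452 < 0.5382 → exclude; stop.
Optimal diet: small mussels, winkles — 2 of 3 types.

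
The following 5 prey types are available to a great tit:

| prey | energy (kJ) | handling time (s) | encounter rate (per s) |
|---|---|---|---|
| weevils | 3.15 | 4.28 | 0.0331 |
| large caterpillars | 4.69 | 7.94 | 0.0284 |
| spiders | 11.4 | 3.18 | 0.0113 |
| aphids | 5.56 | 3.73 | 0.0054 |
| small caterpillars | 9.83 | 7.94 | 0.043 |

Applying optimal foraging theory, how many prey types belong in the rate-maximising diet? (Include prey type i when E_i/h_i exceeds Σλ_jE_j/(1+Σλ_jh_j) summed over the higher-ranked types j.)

5

Profitabilities (E/h, kJ/s): spiders 3.58, aphids 1.49, small caterpillars 1.24, weevils 0.736, large caterpillars 0.591. Add prey in this order while the next type's profitability exceeds the intake rate on those already taken.
Rate on top 1: 0.1244. aphids: 1.49 > 0.1244 → include.
Rate on top 2: 0.1504. small caterpillars: 1.24 > 0.1504 → include.
Rate on top 3: 0.4161. weevils: 0.736 > 0.4161 → include.
Rate on top 4: 0.4456. large caterpillars: 0.591 > 0.4456 → include.
Optimal diet: spiders, aphids, small caterpillars, weevils, large caterpillars — 5 of 5 types.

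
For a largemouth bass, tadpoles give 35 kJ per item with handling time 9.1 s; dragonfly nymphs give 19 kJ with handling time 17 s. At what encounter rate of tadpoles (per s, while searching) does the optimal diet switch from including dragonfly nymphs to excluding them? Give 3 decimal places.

The zero-one rule: include dragonfly nymphs iff E₂/h₂ > λE₁/(1+λh₁). Equality gives the switch point.
λE₁h₂ = E₂ + λE₂h₁ ⇒ λ = E₂/(E₁h₂ − E₂h₁) = 19/(595 − 172.9) = 0.04501 per s.

0.045 per s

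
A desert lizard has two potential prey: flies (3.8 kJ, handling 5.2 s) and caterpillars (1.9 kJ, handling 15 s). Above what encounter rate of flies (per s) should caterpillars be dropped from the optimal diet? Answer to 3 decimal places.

At the threshold, the rate on flies alone equals the profitability of caterpillars: λ·3.8/(1 + λ·5.2) = 1.9/15 = 0.1267.
Rearranging, λ(3.8 − 0.1267×5.2) = 0.1267, so λ = 0.1267/3.141 = 0.04032 per s.

0.040 per s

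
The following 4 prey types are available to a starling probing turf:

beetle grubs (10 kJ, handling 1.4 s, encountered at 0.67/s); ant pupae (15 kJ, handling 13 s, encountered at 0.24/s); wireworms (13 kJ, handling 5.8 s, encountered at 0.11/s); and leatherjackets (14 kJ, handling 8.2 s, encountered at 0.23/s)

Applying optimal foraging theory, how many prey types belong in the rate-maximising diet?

1

E/h in descending order: beetle grubs 7.14, wireworms 2.24, leatherjackets 1.71, ant pupae 1.15 kJ/s. The optimal diet is the largest prefix of this list for which every included type satisfies E_i/h_i > R on the types above it.
Rate on top 1: 3.457. wireworms: 2.24 < 3.457 → exclude; stop.
Optimal diet: beetle grubs — 1 of 4 types.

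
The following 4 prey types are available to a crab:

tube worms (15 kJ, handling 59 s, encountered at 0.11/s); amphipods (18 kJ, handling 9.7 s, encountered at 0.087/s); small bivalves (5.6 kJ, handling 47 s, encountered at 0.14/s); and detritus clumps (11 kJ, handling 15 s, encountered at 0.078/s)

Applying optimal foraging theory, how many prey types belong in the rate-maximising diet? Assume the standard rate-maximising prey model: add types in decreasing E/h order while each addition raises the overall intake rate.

1

E/h in descending order: amphipods 1.86, detritus clumps 0.733, tube worms 0.254, small bivalves 0.119 kJ/s. The optimal diet is the largest prefix of this list for which every included type satisfies E_i/h_i > R on the types above it.
Rate on top 1: 0.8493. detritus clumps: 0.733 < 0.8493 → exclude; stop.
Optimal diet: amphipods — 1 of 4 types.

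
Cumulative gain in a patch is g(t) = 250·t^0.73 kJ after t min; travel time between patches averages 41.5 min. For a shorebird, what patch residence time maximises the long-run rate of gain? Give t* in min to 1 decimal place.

Maximise g(t)/(T+t): set derivative to zero → g'(t)(T+t) = g(t).
g'(t) = 0.73·250·t^-0.27. Setting 0.73·250·t^-0.27 = 250·t^0.73/(41.5+t) gives 0.73(41.5+t) = t, so 0.27·t = 0.73×41.5.
t* = 0.73×41.5/0.27 = 112.2 min.

112.2 min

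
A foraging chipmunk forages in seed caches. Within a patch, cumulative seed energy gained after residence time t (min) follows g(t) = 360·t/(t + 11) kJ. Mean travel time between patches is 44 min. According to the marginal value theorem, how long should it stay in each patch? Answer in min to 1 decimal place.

Maximise g(t)/(T+t): set derivative to zero → g'(t)(T+t) = g(t).
g'(t) = 360·11/(t + 11)². Setting 360·11/(t+11)² = 360t/[(t+11)(44+t)] gives 11(44+t) = t(t+11), so t² = 11×44 = 484.
t* = √484 = 22 min.

22.0 min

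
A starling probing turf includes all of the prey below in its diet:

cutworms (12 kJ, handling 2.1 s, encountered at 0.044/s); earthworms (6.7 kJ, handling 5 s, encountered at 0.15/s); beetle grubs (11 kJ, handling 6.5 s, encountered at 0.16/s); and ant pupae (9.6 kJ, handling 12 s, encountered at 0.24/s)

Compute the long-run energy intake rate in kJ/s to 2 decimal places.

R = (0.044×12 + 0.15×6.7 + 0.16×11 + 0.24×9.6) / (1 + 0.044×2.1 + 0.15×5 + 0.16×6.5 + 0.24×12) = 5.597/5.762 = 0.9713 kJ/s.

0.97 kJ/s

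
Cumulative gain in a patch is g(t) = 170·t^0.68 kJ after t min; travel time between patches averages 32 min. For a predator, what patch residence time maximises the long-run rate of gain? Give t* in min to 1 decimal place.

By the marginal value theorem, leave when the instantaneous gain rate g'(t) equals the habitat-wide average g(t)/(T + t).
g'(t) = 0.68·170·t^-0.32. Setting 0.68·170·t^-0.32 = 170·t^0.68/(32+t) gives 0.68(32+t) = t, so 0.32·t = 0.68×32.
t* = 0.68×32/0.32 = 68 min.

68.0 min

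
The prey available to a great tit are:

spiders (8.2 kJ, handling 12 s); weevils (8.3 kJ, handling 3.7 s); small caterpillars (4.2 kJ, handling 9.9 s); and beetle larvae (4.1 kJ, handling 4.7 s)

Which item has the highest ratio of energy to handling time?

Profitability E/h (kJ/s): spiders = 8.2/12 = 0.683, weevils = 8.3/3.7 = 2.24, small caterpillars = 4.2/9.9 = 0.424, beetle larvae = 4.1/4.7 = 0.872.
Ranked: weevils > beetle larvae > spiders > small caterpillars.

weevils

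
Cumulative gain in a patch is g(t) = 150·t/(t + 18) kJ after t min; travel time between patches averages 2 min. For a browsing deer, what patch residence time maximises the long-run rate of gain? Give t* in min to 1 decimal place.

By the marginal value theorem, leave when the instantaneous gain rate g'(t) equals the habitat-wide average g(t)/(T + t).
g'(t) = 150·18/(t + 18)². Setting 150·18/(t+18)² = 150t/[(t+18)(2+t)] gives 18(2+t) = t(t+18), so t² = 18×2 = 36.
t* = √36 = 6 min.

6.0 min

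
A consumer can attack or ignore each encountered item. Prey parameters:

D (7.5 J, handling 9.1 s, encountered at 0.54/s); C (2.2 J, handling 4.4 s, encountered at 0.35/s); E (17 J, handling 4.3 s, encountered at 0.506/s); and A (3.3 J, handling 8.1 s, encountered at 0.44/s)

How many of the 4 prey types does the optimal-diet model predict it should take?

1

Profitabilities (E/h, J/s): E 3.95, D 0.824, C 0.5, A 0.407. Add prey in this order while the next type's profitability exceeds the intake rate on those already taken.
Rate on top 1: 2.709. D: 0.824 < 2.709 → exclude; stop.
Optimal diet: E — 1 of 4 types.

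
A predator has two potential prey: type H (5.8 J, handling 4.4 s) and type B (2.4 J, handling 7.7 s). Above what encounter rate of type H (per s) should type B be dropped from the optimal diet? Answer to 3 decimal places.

0.070 per s

The zero-one rule: include type B iff E₂/h₂ > λE₁/(1+λh₁). Equality gives the switch point.
λE₁h₂ = E₂ + λE₂h₁ ⇒ λ = E₂/(E₁h₂ − E₂h₁) = 2.4/(44.66 − 10.56) = 0.07038 per s.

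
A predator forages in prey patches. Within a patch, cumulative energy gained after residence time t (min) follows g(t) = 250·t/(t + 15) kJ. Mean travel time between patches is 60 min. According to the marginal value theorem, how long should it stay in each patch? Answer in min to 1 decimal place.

Maximise g(t)/(T+t): set derivative to zero → g'(t)(T+t) = g(t).
g'(t) = 250·15/(t + 15)². Setting 250·15/(t+15)² = 250t/[(t+15)(60+t)] gives 15(60+t) = t(t+15), so t² = 15×60 = 900.
t* = √900 = 30 min.

30.0 min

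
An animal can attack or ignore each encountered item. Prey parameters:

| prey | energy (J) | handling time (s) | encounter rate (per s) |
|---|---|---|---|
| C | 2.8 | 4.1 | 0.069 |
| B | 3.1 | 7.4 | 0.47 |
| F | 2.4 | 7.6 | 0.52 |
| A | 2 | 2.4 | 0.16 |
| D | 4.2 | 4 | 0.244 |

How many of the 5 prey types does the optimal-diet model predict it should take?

Profitabilities (E/h, J/s): D 1.05, A 0.833, C 0.683, B 0.419, F 0.316. Add prey in this order while the next type's profitability exceeds the intake rate on those already taken.
Rate on top 1: 0.5186. A: 0.833 > 0.5186 → include.
Rate on top 2: 0.5698. C: 0.683 > 0.5698 → include.
Rate on top 3: 0.5819. B: 0.419 < 0.5819 → exclude; stop.
Optimal diet: D, A, C — 3 of 5 types.

3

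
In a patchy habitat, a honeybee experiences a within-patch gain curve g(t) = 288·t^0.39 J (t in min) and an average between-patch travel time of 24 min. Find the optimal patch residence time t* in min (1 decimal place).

15.3 min

Optimal t* satisfies g'(t*) = g(t*)/(T + t*).
g'(t) = 0.39·288·t^-0.61. Setting 0.39·288·t^-0.61 = 288·t^0.39/(24+t) gives 0.39(24+t) = t, so 0.61·t = 0.39×24.
t* = 0.39×24/0.61 = 15.34 min.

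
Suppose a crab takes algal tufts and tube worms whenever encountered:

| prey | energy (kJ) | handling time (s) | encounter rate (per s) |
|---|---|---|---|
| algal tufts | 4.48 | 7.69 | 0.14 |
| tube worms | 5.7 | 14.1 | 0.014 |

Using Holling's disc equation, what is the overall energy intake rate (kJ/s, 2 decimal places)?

0.31 kJ/s

R = Σλ_iE_i / (1 + Σλ_ih_i)
Numerator: 0.14×4.48 + 0.014×5.7 = 0.707
Denominator: 1 + 0.14×7.69 + 0.014×14.1 = 2.274
R = 0.707/2.274 = 0.3109 kJ/s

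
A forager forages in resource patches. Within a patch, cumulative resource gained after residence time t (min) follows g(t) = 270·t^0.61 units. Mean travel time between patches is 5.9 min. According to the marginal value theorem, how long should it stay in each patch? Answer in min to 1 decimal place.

9.2 min

Maximise g(t)/(T+t): set derivative to zero → g'(t)(T+t) = g(t).
g'(t) = 0.61·270·t^-0.39. Setting 0.61·270·t^-0.39 = 270·t^0.61/(5.9+t) gives 0.61(5.9+t) = t, so 0.39·t = 0.61×5.9.
t* = 0.61×5.9/0.39 = 9.228 min.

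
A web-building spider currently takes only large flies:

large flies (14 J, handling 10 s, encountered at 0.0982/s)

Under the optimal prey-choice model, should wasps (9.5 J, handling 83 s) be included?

On large flies alone, R = ΣλE/(1+Σλh) = 1.375/1.982 = 0.6936 J/s.
Profitability of wasps: 9.5/83 = 0.1145 J/s.
0.1145 < 0.6936, so adding wasps would lower the average — exclude it.

No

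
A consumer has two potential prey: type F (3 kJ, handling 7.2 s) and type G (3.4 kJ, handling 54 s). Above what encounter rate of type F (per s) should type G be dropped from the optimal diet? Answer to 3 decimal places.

0.025 per s

Drop type G once their profitability E₂/h₂ falls below the rate achievable on type F alone: E₂/h₂ = λE₁/(1 + λh₁).
Solve for λ: λE₁h₂ = E₂(1 + λh₁) → λ(E₁h₂ − E₂h₁) = E₂ → λ = E₂/(E₁h₂ − E₂h₁).
λ = 3.4/(3×54 − 3.4×7.2) = 3.4/137.5 = 0.02472 per s.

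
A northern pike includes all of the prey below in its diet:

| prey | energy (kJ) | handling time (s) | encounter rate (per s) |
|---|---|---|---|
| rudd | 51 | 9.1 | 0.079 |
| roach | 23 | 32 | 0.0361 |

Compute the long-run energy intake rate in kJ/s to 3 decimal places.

1.691 kJ/s

R = (0.079×51 + 0.0361×23) / (1 + 0.079×9.1 + 0.0361×32) = 4.859/2.874 = 1.691 kJ/s.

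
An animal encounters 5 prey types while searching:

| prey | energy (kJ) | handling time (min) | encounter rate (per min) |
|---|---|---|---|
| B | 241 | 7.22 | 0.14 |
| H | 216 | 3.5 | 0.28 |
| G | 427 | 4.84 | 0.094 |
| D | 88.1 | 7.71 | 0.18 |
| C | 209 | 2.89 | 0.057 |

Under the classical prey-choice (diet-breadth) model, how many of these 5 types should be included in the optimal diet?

3

Profitabilities (E/h, kJ/min): G 88.2, C 72.3, H 61.7, B 33.4, D 11.4. Add prey in this order while the next type's profitability exceeds the intake rate on those already taken.
Rate on top 1: 27.59. C: 72.3 > 27.59 → include.
Rate on top 2: 32.14. H: 61.7 > 32.14 → include.
Rate on top 3: 43.29. B: 33.4 < 43.29 → exclude; stop.
Optimal diet: G, C, H — 3 of 5 types.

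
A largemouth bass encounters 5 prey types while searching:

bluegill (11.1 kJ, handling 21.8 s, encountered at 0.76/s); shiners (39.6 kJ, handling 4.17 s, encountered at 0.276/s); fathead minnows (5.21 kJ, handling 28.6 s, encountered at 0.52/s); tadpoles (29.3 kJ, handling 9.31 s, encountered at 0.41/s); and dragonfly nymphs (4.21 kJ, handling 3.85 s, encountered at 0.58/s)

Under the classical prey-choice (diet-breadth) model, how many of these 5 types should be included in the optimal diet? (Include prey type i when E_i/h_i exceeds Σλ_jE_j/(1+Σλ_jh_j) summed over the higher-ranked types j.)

1

E/h in descending order: shiners 9.5, tadpoles 3.15, dragonfly nymphs 1.09, bluegill 0.509, fathead minnows 0.182 kJ/s. The optimal diet is the largest prefix of this list for which every included type satisfies E_i/h_i > R on the types above it.
Rate on top 1: 5.081. tadpoles: 3.15 < 5.081 → exclude; stop.
Optimal diet: shiners — 1 of 5 types.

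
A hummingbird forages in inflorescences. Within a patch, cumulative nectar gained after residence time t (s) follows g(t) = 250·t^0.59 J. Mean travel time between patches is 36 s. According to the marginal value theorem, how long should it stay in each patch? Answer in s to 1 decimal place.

Optimal t* satisfies g'(t*) = g(t*)/(T + t*).
g'(t) = 0.59·250·t^-0.41. Setting 0.59·250·t^-0.41 = 250·t^0.59/(36+t) gives 0.59(36+t) = t, so 0.41·t = 0.59×36.
t* = 0.59×36/0.41 = 51.8 s.

51.8 s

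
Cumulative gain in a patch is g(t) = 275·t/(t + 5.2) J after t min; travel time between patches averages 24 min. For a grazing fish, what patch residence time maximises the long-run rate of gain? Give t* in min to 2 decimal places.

By the marginal value theorem, leave when the instantaneous gain rate g'(t) equals the habitat-wide average g(t)/(T + t).
g'(t) = 275·5.2/(t + 5.2)². Setting 275·5.2/(t+5.2)² = 275t/[(t+5.2)(24+t)] gives 5.2(24+t) = t(t+5.2), so t² = 5.2×24 = 124.8.
t* = √124.8 = 11.17 min.

11.17 min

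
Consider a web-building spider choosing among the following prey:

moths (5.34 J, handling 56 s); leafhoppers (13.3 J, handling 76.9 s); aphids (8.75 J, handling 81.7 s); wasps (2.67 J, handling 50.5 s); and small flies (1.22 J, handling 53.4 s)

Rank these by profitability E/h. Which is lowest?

Profitability E/h (J/s): moths = 5.34/56 = 0.0954, leafhoppers = 13.3/76.9 = 0.173, aphids = 8.75/81.7 = 0.107, wasps = 2.67/50.5 = 0.0529, small flies = 1.22/53.4 = 0.0228.
Ranked: leafhoppers > aphids > moths > wasps > small flies.

small flies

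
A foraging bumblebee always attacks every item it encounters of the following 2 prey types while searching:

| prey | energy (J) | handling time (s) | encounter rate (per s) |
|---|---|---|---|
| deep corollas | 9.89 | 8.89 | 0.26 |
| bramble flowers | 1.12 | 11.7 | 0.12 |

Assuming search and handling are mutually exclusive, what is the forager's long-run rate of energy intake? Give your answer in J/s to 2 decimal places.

0.57 J/s

Energy encountered per unit search time: 0.26×9.89 + 0.12×1.12 = 2.706 J/s.
Handling time per unit search time: 0.26×8.89 + 0.12×11.7 = 3.715.
Rate = 2.706/(1 + 3.715) = 0.5738 J/s.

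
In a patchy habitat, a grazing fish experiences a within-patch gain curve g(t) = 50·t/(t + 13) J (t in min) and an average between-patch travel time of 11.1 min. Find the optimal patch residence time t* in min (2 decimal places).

12.01 min

Optimal t* satisfies g'(t*) = g(t*)/(T + t*).
g'(t) = 50·13/(t + 13)². Setting 50·13/(t+13)² = 50t/[(t+13)(11.1+t)] gives 13(11.1+t) = t(t+13), so t² = 13×11.1 = 144.3.
t* = √144.3 = 12.01 min.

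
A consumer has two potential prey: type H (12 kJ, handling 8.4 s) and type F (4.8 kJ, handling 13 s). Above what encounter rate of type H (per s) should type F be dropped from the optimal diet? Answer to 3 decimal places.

Drop type F once their profitability E₂/h₂ falls below the rate achievable on type H alone: E₂/h₂ = λE₁/(1 + λh₁).
Solve for λ: λE₁h₂ = E₂(1 + λh₁) → λ(E₁h₂ − E₂h₁) = E₂ → λ = E₂/(E₁h₂ − E₂h₁).
λ = 4.8/(12×13 − 4.8×8.4) = 4.8/115.7 = 0.04149 per s.

0.041 per s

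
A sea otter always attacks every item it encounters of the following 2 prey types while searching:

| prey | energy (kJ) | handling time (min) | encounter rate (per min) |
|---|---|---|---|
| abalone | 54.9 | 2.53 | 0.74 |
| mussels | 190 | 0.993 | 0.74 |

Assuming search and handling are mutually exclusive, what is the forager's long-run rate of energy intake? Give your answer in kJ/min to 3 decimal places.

R = (0.74×54.9 + 0.74×190) / (1 + 0.74×2.53 + 0.74×0.993) = 181.2/3.607 = 50.24 kJ/min.

50.243 kJ/min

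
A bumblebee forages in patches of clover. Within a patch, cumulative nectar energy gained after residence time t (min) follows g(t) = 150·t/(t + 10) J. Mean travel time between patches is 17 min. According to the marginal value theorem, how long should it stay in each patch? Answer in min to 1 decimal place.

13.0 min

Optimal t* satisfies g'(t*) = g(t*)/(T + t*).
g'(t) = 150·10/(t + 10)². Setting 150·10/(t+10)² = 150t/[(t+10)(17+t)] gives 10(17+t) = t(t+10), so t² = 10×17 = 170.
t* = √170 = 13.04 min.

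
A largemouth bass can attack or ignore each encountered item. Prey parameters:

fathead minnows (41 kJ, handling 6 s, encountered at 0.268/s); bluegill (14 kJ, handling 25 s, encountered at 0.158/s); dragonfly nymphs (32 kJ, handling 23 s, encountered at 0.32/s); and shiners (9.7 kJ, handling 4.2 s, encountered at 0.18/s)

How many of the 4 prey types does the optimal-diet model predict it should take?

1

Rank by E/h (kJ/s): fathead minnows 6.83, shiners 2.31, dragonfly nymphs 1.39, bluegill 0.56. Include each in turn until the next type's E/h falls below the running intake rate.
Rate on top 1: 4.213. shiners: 2.31 < 4.213 → exclude; stop.
Optimal diet: fathead minnows — 1 of 4 types.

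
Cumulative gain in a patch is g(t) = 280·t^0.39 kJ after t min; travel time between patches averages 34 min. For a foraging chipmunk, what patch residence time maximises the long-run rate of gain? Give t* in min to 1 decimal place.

21.7 min

Optimal t* satisfies g'(t*) = g(t*)/(T + t*).
g'(t) = 0.39·280·t^-0.61. Setting 0.39·280·t^-0.61 = 280·t^0.39/(34+t) gives 0.39(34+t) = t, so 0.61·t = 0.39×34.
t* = 0.39×34/0.61 = 21.74 min.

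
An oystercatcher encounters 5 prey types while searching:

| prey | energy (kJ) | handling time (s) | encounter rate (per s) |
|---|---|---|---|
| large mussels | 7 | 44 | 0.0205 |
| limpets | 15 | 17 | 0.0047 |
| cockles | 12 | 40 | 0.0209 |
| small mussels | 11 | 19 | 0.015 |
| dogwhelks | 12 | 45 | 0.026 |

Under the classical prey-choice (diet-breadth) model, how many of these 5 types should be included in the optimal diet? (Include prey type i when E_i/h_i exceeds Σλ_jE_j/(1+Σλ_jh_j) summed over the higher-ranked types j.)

E/h in descending order: limpets 0.882, small mussels 0.579, cockles 0.3, dogwhelks 0.267, large mussels 0.159 kJ/s. The optimal diet is the largest prefix of this list for which every included type satisfies E_i/h_i > R on the types above it.
Rate on top 1: 0.06528. small mussels: 0.579 > 0.06528 → include.
Rate on top 2: 0.1725. cockles: 0.3 > 0.1725 → include.
Rate on top 3: 0.221. dogwhelks: 0.267 > 0.221 → include.
Rate on top 4: 0.2368. large mussels: 0.159 < 0.2368 → exclude; stop.
Optimal diet: limpets, small mussels, cockles, dogwhelks — 4 of 5 types.

4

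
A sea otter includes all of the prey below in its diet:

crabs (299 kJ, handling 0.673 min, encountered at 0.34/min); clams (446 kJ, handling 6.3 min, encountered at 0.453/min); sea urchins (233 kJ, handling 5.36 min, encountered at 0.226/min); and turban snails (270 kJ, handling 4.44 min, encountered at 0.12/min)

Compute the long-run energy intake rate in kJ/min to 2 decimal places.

66.72 kJ/min

R = (0.34×299 + 0.453×446 + 0.226×233 + 0.12×270) / (1 + 0.34×0.673 + 0.453×6.3 + 0.226×5.36 + 0.12×4.44) = 388.8/5.827 = 66.72 kJ/min.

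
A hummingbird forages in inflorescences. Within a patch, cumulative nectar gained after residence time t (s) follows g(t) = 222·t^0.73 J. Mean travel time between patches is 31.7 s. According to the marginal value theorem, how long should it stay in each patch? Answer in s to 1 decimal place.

85.7 s

Optimal t* satisfies g'(t*) = g(t*)/(T + t*).
g'(t) = 0.73·222·t^-0.27. Setting 0.73·222·t^-0.27 = 222·t^0.73/(31.7+t) gives 0.73(31.7+t) = t, so 0.27·t = 0.73×31.7.
t* = 0.73×31.7/0.27 = 85.71 s.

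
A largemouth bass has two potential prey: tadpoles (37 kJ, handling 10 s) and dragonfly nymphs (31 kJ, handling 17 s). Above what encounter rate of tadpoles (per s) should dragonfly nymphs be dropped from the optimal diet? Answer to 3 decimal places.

0.097 per s

The zero-one rule: include dragonfly nymphs iff E₂/h₂ > λE₁/(1+λh₁). Equality gives the switch point.
λE₁h₂ = E₂ + λE₂h₁ ⇒ λ = E₂/(E₁h₂ − E₂h₁) = 31/(629 − 310) = 0.09718 per s.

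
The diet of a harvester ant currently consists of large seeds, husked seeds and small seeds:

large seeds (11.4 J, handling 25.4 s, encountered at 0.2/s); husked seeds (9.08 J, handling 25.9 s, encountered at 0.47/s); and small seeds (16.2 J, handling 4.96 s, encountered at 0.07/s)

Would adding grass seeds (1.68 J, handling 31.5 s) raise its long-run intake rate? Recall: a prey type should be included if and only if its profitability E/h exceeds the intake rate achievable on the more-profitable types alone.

No

On large seeds, husked seeds and small seeds alone, R = ΣλE/(1+Σλh) = 7.682/18.6 = 0.413 J/s.
Profitability of grass seeds: 1.68/31.5 = 0.05333 J/s.
Since 0.05333 < R, time spent handling grass seeds is better spent searching.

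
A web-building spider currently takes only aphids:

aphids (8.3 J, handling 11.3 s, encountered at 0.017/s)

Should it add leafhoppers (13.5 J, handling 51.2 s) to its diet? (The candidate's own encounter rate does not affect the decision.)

Current rate: (0.017×8.3)/(1 + 0.017×11.3) = 0.1184 J/s.
Profitability of leafhoppers: 13.5/51.2 = 0.2637 J/s.
0.2637 > 0.1184, so adding leafhoppers raises the average — include it.

Yes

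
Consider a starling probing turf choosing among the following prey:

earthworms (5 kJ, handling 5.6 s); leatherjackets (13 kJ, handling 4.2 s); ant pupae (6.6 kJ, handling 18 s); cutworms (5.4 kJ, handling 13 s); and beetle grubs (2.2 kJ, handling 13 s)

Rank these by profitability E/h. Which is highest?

leatherjackets

In descending order of E/h:
leatherjackets: 13/4.2 = 3.1 kJ/s
earthworms: 5/5.6 = 0.893 kJ/s
cutworms: 5.4/13 = 0.415 kJ/s
ant pupae: 6.6/18 = 0.367 kJ/s
beetle grubs: 2.2/13 = 0.169 kJ/s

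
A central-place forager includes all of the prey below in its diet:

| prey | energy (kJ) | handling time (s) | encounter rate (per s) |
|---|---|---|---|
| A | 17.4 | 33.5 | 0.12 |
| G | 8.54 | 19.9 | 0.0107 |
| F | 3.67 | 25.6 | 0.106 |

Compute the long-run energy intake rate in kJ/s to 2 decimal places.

0.32 kJ/s

R = Σλ_iE_i / (1 + Σλ_ih_i)
Numerator: 0.12×17.4 + 0.0107×8.54 + 0.106×3.67 = 2.568
Denominator: 1 + 0.12×33.5 + 0.0107×19.9 + 0.106×25.6 = 7.947
R = 2.568/7.947 = 0.3232 kJ/s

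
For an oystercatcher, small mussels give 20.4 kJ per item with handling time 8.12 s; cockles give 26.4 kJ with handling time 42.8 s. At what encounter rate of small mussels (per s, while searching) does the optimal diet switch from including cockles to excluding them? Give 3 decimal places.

0.040 per s

The zero-one rule: include cockles iff E₂/h₂ > λE₁/(1+λh₁). Equality gives the switch point.
λE₁h₂ = E₂ + λE₂h₁ ⇒ λ = E₂/(E₁h₂ − E₂h₁) = 26.4/(873.1 − 214.4) = 0.04008 per s.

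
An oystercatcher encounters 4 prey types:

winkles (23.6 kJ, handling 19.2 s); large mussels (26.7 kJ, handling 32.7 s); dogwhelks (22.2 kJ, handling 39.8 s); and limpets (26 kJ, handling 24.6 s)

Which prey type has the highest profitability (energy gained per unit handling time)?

winkles

Profitability E/h (kJ/s): winkles = 23.6/19.2 = 1.23, large mussels = 26.7/32.7 = 0.817, dogwhelks = 22.2/39.8 = 0.558, limpets = 26/24.6 = 1.06.
Ranked: winkles > limpets > large mussels > dogwhelks.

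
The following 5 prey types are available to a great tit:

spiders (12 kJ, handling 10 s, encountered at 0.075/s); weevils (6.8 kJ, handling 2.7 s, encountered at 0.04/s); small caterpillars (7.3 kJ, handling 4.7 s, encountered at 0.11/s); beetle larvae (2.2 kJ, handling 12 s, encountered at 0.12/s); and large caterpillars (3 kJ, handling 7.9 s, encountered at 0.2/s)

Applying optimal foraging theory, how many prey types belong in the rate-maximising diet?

3

Profitabilities (E/h, kJ/s): weevils 2.52, small caterpillars 1.55, spiders 1.2, large caterpillars 0.38, beetle larvae 0.183. Add prey in this order while the next type's profitability exceeds the intake rate on those already taken.
Rate on top 1: 0.2455. small caterpillars: 1.55 > 0.2455 → include.
Rate on top 2: 0.6615. spiders: 1.2 > 0.6615 → include.
Rate on top 3: 0.8316. large caterpillars: 0.38 < 0.8316 → exclude; stop.
Optimal diet: weevils, small caterpillars, spiders — 3 of 5 types.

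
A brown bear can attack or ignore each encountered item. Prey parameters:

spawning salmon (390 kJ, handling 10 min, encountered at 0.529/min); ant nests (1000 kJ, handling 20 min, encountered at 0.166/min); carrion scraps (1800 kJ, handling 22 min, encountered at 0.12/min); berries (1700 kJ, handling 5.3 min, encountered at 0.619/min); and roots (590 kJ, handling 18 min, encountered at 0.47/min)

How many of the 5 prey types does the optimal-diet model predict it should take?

Profitabilities (E/h, kJ/min): berries 321, carrion scraps 81.8, ant nests 50, spawning salmon 39, roots 32.8. Add prey in this order while the next type's profitability exceeds the intake rate on those already taken.
Rate on top 1: 245.8. carrion scraps: 81.8 < 245.8 → exclude; stop.
Optimal diet: berries — 1 of 5 types.

1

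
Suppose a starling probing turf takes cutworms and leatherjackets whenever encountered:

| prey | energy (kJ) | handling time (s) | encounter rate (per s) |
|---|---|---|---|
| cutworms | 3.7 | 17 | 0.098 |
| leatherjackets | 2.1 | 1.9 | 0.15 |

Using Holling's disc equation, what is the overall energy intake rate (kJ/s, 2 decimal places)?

0.23 kJ/s

Energy encountered per unit search time: 0.098×3.7 + 0.15×2.1 = 0.6776 kJ/s.
Handling time per unit search time: 0.098×17 + 0.15×1.9 = 1.951.
Rate = 0.6776/(1 + 1.951) = 0.2296 kJ/s.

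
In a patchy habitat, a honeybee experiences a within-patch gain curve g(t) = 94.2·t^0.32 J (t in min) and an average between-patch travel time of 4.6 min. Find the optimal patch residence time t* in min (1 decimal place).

2.2 min

By the marginal value theorem, leave when the instantaneous gain rate g'(t) equals the habitat-wide average g(t)/(T + t).
g'(t) = 0.32·94.2·t^-0.68. Setting 0.32·94.2·t^-0.68 = 94.2·t^0.32/(4.6+t) gives 0.32(4.6+t) = t, so 0.68·t = 0.32×4.6.
t* = 0.32×4.6/0.68 = 2.165 min.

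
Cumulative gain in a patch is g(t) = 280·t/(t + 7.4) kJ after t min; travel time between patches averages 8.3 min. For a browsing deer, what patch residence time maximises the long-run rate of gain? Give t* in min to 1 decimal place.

7.8 min

Maximise g(t)/(T+t): set derivative to zero → g'(t)(T+t) = g(t).
g'(t) = 280·7.4/(t + 7.4)². Setting 280·7.4/(t+7.4)² = 280t/[(t+7.4)(8.3+t)] gives 7.4(8.3+t) = t(t+7.4), so t² = 7.4×8.3 = 61.42.
t* = √61.42 = 7.837 min.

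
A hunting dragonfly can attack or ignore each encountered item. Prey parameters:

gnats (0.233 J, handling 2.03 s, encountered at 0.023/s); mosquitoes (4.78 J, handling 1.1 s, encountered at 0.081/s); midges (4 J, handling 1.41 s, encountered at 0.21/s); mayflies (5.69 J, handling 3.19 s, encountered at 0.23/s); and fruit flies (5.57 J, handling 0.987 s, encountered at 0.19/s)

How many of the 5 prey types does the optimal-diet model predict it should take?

4

Profitabilities (E/h, J/s): fruit flies 5.64, mosquitoes 4.35, midges 2.84, mayflies 1.78, gnats 0.115. Add prey in this order while the next type's profitability exceeds the intake rate on those already taken.
Rate on top 1: 0.8912. mosquitoes: 4.35 > 0.8912 → include.
Rate on top 2: 1.132. midges: 2.84 > 1.132 → include.
Rate on top 3: 1.453. mayflies: 1.78 > 1.453 → include.
Rate on top 4: 1.558. gnats: 0.115 < 1.558 → exclude; stop.
Optimal diet: fruit flies, mosquitoes, midges, mayflies — 4 of 5 types.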